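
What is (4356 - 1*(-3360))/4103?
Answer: 7716/4103 ≈ 1.8806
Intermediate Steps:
(4356 - 1*(-3360))/4103 = (4356 + 3360)*(1/4103) = 7716*(1/4103) = 7716/4103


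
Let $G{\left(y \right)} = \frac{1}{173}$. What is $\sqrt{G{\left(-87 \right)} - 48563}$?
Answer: $\frac{i \sqrt{1453441854}}{173} \approx 220.37 i$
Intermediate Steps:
$G{\left(y \right)} = \frac{1}{173}$
$\sqrt{G{\left(-87 \right)} - 48563} = \sqrt{\frac{1}{173} - 48563} = \sqrt{- \frac{8401398}{173}} = \frac{i \sqrt{1453441854}}{173}$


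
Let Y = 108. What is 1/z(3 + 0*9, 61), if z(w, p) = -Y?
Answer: -1/108 ≈ -0.0092593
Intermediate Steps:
z(w, p) = -108 (z(w, p) = -1*108 = -108)
1/z(3 + 0*9, 61) = 1/(-108) = -1/108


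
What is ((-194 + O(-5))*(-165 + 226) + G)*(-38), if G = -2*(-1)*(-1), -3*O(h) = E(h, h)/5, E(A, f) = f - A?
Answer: 449768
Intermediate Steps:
O(h) = 0 (O(h) = -(h - h)/(3*5) = -0/5 = -⅓*0 = 0)
G = -2 (G = 2*(-1) = -2)
((-194 + O(-5))*(-165 + 226) + G)*(-38) = ((-194 + 0)*(-165 + 226) - 2)*(-38) = (-194*61 - 2)*(-38) = (-11834 - 2)*(-38) = -11836*(-38) = 449768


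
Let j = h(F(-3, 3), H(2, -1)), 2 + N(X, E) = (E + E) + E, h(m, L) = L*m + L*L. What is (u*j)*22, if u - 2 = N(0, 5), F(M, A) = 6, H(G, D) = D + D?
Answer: -2640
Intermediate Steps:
H(G, D) = 2*D
h(m, L) = L² + L*m (h(m, L) = L*m + L² = L² + L*m)
N(X, E) = -2 + 3*E (N(X, E) = -2 + ((E + E) + E) = -2 + (2*E + E) = -2 + 3*E)
u = 15 (u = 2 + (-2 + 3*5) = 2 + (-2 + 15) = 2 + 13 = 15)
j = -8 (j = (2*(-1))*(2*(-1) + 6) = -2*(-2 + 6) = -2*4 = -8)
(u*j)*22 = (15*(-8))*22 = -120*22 = -2640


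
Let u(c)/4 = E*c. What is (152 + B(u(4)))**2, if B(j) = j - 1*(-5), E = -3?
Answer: 11881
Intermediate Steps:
u(c) = -12*c (u(c) = 4*(-3*c) = -12*c)
B(j) = 5 + j (B(j) = j + 5 = 5 + j)
(152 + B(u(4)))**2 = (152 + (5 - 12*4))**2 = (152 + (5 - 48))**2 = (152 - 43)**2 = 109**2 = 11881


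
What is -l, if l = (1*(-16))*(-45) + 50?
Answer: -770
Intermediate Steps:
l = 770 (l = -16*(-45) + 50 = 720 + 50 = 770)
-l = -1*770 = -770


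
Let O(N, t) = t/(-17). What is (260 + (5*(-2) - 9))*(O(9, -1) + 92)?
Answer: 377165/17 ≈ 22186.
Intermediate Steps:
O(N, t) = -t/17 (O(N, t) = t*(-1/17) = -t/17)
(260 + (5*(-2) - 9))*(O(9, -1) + 92) = (260 + (5*(-2) - 9))*(-1/17*(-1) + 92) = (260 + (-10 - 9))*(1/17 + 92) = (260 - 19)*(1565/17) = 241*(1565/17) = 377165/17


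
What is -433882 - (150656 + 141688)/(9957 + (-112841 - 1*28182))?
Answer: -2187187918/5041 ≈ -4.3388e+5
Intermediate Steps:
-433882 - (150656 + 141688)/(9957 + (-112841 - 1*28182)) = -433882 - 292344/(9957 + (-112841 - 28182)) = -433882 - 292344/(9957 - 141023) = -433882 - 292344/(-131066) = -433882 - 292344*(-1)/131066 = -433882 - 1*(-11244/5041) = -433882 + 11244/5041 = -2187187918/5041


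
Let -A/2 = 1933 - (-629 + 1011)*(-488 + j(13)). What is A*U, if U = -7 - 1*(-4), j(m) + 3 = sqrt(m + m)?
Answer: 1136970 - 2292*sqrt(26) ≈ 1.1253e+6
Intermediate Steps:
j(m) = -3 + sqrt(2)*sqrt(m) (j(m) = -3 + sqrt(m + m) = -3 + sqrt(2*m) = -3 + sqrt(2)*sqrt(m))
U = -3 (U = -7 + 4 = -3)
A = -378990 + 764*sqrt(26) (A = -2*(1933 - (-629 + 1011)*(-488 + (-3 + sqrt(2)*sqrt(13)))) = -2*(1933 - 382*(-488 + (-3 + sqrt(26)))) = -2*(1933 - 382*(-491 + sqrt(26))) = -2*(1933 - (-187562 + 382*sqrt(26))) = -2*(1933 + (187562 - 382*sqrt(26))) = -2*(189495 - 382*sqrt(26)) = -378990 + 764*sqrt(26) ≈ -3.7509e+5)
A*U = (-378990 + 764*sqrt(26))*(-3) = 1136970 - 2292*sqrt(26)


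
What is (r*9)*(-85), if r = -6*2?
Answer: 9180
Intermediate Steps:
r = -12
(r*9)*(-85) = -12*9*(-85) = -108*(-85) = 9180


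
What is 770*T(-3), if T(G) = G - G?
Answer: 0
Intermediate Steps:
T(G) = 0
770*T(-3) = 770*0 = 0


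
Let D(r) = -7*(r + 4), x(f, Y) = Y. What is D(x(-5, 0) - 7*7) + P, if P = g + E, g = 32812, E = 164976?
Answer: 198103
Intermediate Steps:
D(r) = -28 - 7*r (D(r) = -7*(4 + r) = -28 - 7*r)
P = 197788 (P = 32812 + 164976 = 197788)
D(x(-5, 0) - 7*7) + P = (-28 - 7*(0 - 7*7)) + 197788 = (-28 - 7*(0 - 49)) + 197788 = (-28 - 7*(-49)) + 197788 = (-28 + 343) + 197788 = 315 + 197788 = 198103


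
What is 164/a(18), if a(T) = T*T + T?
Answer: 82/171 ≈ 0.47953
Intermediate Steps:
a(T) = T + T**2 (a(T) = T**2 + T = T + T**2)
164/a(18) = 164/((18*(1 + 18))) = 164/((18*19)) = 164/342 = 164*(1/342) = 82/171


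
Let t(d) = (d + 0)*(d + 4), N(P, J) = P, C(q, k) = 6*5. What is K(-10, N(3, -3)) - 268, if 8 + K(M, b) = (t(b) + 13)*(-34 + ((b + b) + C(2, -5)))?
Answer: -208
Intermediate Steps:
C(q, k) = 30
t(d) = d*(4 + d)
K(M, b) = -8 + (-4 + 2*b)*(13 + b*(4 + b)) (K(M, b) = -8 + (b*(4 + b) + 13)*(-34 + ((b + b) + 30)) = -8 + (13 + b*(4 + b))*(-34 + (2*b + 30)) = -8 + (13 + b*(4 + b))*(-34 + (30 + 2*b)) = -8 + (13 + b*(4 + b))*(-4 + 2*b) = -8 + (-4 + 2*b)*(13 + b*(4 + b)))
K(-10, N(3, -3)) - 268 = (-60 + 2*3**3 + 4*3**2 + 10*3) - 268 = (-60 + 2*27 + 4*9 + 30) - 268 = (-60 + 54 + 36 + 30) - 268 = 60 - 268 = -208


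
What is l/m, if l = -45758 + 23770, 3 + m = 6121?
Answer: -478/133 ≈ -3.5940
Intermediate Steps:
m = 6118 (m = -3 + 6121 = 6118)
l = -21988
l/m = -21988/6118 = -21988*1/6118 = -478/133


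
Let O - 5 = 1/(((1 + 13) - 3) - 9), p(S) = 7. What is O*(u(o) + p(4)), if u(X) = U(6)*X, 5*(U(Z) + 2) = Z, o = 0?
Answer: 77/2 ≈ 38.500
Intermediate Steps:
U(Z) = -2 + Z/5
u(X) = -4*X/5 (u(X) = (-2 + (⅕)*6)*X = (-2 + 6/5)*X = -4*X/5)
O = 11/2 (O = 5 + 1/(((1 + 13) - 3) - 9) = 5 + 1/((14 - 3) - 9) = 5 + 1/(11 - 9) = 5 + 1/2 = 5 + ½ = 11/2 ≈ 5.5000)
O*(u(o) + p(4)) = 11*(-⅘*0 + 7)/2 = 11*(0 + 7)/2 = (11/2)*7 = 77/2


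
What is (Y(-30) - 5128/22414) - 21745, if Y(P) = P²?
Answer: -233612479/11207 ≈ -20845.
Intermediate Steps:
(Y(-30) - 5128/22414) - 21745 = ((-30)² - 5128/22414) - 21745 = (900 - 5128*1/22414) - 21745 = (900 - 2564/11207) - 21745 = 10083736/11207 - 21745 = -233612479/11207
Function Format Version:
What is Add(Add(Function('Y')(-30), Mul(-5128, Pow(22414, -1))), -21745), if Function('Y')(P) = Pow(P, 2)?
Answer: Rational(-233612479, 11207) ≈ -20845.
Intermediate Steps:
Add(Add(Function('Y')(-30), Mul(-5128, Pow(22414, -1))), -21745) = Add(Add(Pow(-30, 2), Mul(-5128, Pow(22414, -1))), -21745) = Add(Add(900, Mul(-5128, Rational(1, 22414))), -21745) = Add(Add(900, Rational(-2564, 11207)), -21745) = Add(Rational(10083736, 11207), -21745) = Rational(-233612479, 11207)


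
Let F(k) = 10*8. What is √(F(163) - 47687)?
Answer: I*√47607 ≈ 218.19*I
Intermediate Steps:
F(k) = 80
√(F(163) - 47687) = √(80 - 47687) = √(-47607) = I*√47607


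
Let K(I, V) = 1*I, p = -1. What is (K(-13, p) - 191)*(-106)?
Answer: 21624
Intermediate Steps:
K(I, V) = I
(K(-13, p) - 191)*(-106) = (-13 - 191)*(-106) = -204*(-106) = 21624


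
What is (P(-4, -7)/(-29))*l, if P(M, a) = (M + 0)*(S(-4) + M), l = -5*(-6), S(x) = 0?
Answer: -480/29 ≈ -16.552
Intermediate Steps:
l = 30
P(M, a) = M² (P(M, a) = (M + 0)*(0 + M) = M*M = M²)
(P(-4, -7)/(-29))*l = ((-4)²/(-29))*30 = (16*(-1/29))*30 = -16/29*30 = -480/29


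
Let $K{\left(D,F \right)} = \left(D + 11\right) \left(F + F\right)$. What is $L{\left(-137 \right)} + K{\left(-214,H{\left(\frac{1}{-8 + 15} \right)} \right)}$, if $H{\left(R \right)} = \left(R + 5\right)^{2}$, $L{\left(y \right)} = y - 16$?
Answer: $- \frac{76239}{7} \approx -10891.0$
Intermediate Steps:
$L{\left(y \right)} = -16 + y$
$H{\left(R \right)} = \left(5 + R\right)^{2}$
$K{\left(D,F \right)} = 2 F \left(11 + D\right)$ ($K{\left(D,F \right)} = \left(11 + D\right) 2 F = 2 F \left(11 + D\right)$)
$L{\left(-137 \right)} + K{\left(-214,H{\left(\frac{1}{-8 + 15} \right)} \right)} = \left(-16 - 137\right) + 2 \left(5 + \frac{1}{-8 + 15}\right)^{2} \left(11 - 214\right) = -153 + 2 \left(5 + \frac{1}{7}\right)^{2} \left(-203\right) = -153 + 2 \left(\frac{36}{7}\right)^{2} \left(-203\right) = -153 + 2 \cdot \frac{1296}{49} \left(-203\right) = -153 - \frac{75168}{7} = - \frac{76239}{7}$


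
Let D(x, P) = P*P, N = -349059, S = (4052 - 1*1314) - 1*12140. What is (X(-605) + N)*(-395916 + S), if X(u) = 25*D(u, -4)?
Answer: 141317768562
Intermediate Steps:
S = -9402 (S = (4052 - 1314) - 12140 = 2738 - 12140 = -9402)
D(x, P) = P²
X(u) = 400 (X(u) = 25*(-4)² = 25*16 = 400)
(X(-605) + N)*(-395916 + S) = (400 - 349059)*(-395916 - 9402) = -348659*(-405318) = 141317768562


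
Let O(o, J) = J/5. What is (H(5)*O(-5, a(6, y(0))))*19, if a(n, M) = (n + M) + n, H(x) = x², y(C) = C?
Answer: 1140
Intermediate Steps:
a(n, M) = M + 2*n (a(n, M) = (M + n) + n = M + 2*n)
O(o, J) = J/5 (O(o, J) = J*(⅕) = J/5)
(H(5)*O(-5, a(6, y(0))))*19 = (5²*((0 + 2*6)/5))*19 = (25*((0 + 12)/5))*19 = (25*((⅕)*12))*19 = (25*(12/5))*19 = 60*19 = 1140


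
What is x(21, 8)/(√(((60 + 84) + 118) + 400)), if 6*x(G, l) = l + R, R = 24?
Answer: 8*√662/993 ≈ 0.20729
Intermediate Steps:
x(G, l) = 4 + l/6 (x(G, l) = (l + 24)/6 = (24 + l)/6 = 4 + l/6)
x(21, 8)/(√(((60 + 84) + 118) + 400)) = (4 + (⅙)*8)/(√(((60 + 84) + 118) + 400)) = (4 + 4/3)/(√((144 + 118) + 400)) = 16/(3*(√(262 + 400))) = 16/(3*(√662)) = 16*(√662/662)/3 = 8*√662/993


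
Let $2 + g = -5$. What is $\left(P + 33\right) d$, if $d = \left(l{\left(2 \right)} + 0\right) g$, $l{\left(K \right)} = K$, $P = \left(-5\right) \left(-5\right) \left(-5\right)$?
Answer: $1288$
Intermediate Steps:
$g = -7$ ($g = -2 - 5 = -7$)
$P = -125$ ($P = 25 \left(-5\right) = -125$)
$d = -14$ ($d = \left(2 + 0\right) \left(-7\right) = 2 \left(-7\right) = -14$)
$\left(P + 33\right) d = \left(-125 + 33\right) \left(-14\right) = \left(-92\right) \left(-14\right) = 1288$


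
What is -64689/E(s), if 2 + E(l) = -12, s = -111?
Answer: 64689/14 ≈ 4620.6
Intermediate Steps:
E(l) = -14 (E(l) = -2 - 12 = -14)
-64689/E(s) = -64689/(-14) = -64689*(-1/14) = 64689/14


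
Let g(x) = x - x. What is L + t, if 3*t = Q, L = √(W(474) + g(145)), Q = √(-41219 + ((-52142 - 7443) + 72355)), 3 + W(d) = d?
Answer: √471 + I*√3161 ≈ 21.703 + 56.223*I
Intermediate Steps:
g(x) = 0
W(d) = -3 + d
Q = 3*I*√3161 (Q = √(-41219 + (-59585 + 72355)) = √(-41219 + 12770) = √(-28449) = 3*I*√3161 ≈ 168.67*I)
L = √471 (L = √((-3 + 474) + 0) = √(471 + 0) = √471 ≈ 21.703)
t = I*√3161 (t = (3*I*√3161)/3 = I*√3161 ≈ 56.223*I)
L + t = √471 + I*√3161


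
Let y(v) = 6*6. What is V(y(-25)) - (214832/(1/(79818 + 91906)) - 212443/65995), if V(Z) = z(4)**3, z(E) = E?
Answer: -2434675020800037/65995 ≈ -3.6892e+10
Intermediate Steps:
y(v) = 36
V(Z) = 64 (V(Z) = 4**3 = 64)
V(y(-25)) - (214832/(1/(79818 + 91906)) - 212443/65995) = 64 - (214832/(1/(79818 + 91906)) - 212443/65995) = 64 - (214832/(1/171724) - 212443*1/65995) = 64 - (214832/(1/171724) - 212443/65995) = 64 - (214832*171724 - 212443/65995) = 64 - (36891810368 - 212443/65995) = 64 - 1*2434675025023717/65995 = 64 - 2434675025023717/65995 = -2434675020800037/65995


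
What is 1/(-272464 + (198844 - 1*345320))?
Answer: -1/418940 ≈ -2.3870e-6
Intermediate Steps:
1/(-272464 + (198844 - 1*345320)) = 1/(-272464 + (198844 - 345320)) = 1/(-272464 - 146476) = 1/(-418940) = -1/418940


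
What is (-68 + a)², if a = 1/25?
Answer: 2886601/625 ≈ 4618.6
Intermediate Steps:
a = 1/25 ≈ 0.040000
(-68 + a)² = (-68 + 1/25)² = (-1699/25)² = 2886601/625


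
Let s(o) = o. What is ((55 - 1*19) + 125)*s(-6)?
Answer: -966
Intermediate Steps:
((55 - 1*19) + 125)*s(-6) = ((55 - 1*19) + 125)*(-6) = ((55 - 19) + 125)*(-6) = (36 + 125)*(-6) = 161*(-6) = -966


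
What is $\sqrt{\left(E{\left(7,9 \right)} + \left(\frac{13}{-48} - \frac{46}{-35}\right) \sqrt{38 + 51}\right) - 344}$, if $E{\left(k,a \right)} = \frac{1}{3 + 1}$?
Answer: $\frac{\sqrt{-60637500 + 184065 \sqrt{89}}}{420} \approx 18.273 i$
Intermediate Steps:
$E{\left(k,a \right)} = \frac{1}{4}$
$\sqrt{\left(E{\left(7,9 \right)} + \left(\frac{13}{-48} - \frac{46}{-35}\right) \sqrt{38 + 51}\right) - 344} = \sqrt{\left(\frac{1}{4} + \left(\frac{13}{-48} - \frac{46}{-35}\right) \sqrt{38 + 51}\right) - 344} = \sqrt{\left(\frac{1}{4} + \left(13 \left(- \frac{1}{48}\right) - - \frac{46}{35}\right) \sqrt{89}\right) - 344} = \sqrt{\left(\frac{1}{4} + \left(- \frac{13}{48} + \frac{46}{35}\right) \sqrt{89}\right) - 344} = \sqrt{\left(\frac{1}{4} + \frac{1753 \sqrt{89}}{1680}\right) - 344} = \sqrt{- \frac{1375}{4} + \frac{1753 \sqrt{89}}{1680}}$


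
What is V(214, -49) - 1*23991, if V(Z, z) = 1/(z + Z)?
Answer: -3958514/165 ≈ -23991.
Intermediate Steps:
V(Z, z) = 1/(Z + z)
V(214, -49) - 1*23991 = 1/(214 - 49) - 1*23991 = 1/165 - 23991 = -3958514/165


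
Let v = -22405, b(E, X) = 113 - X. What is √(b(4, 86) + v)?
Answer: I*√22378 ≈ 149.59*I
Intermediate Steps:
√(b(4, 86) + v) = √((113 - 1*86) - 22405) = √((113 - 86) - 22405) = √(27 - 22405) = √(-22378) = I*√22378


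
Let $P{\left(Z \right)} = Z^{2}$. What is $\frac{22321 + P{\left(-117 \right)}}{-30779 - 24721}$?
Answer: $- \frac{3601}{5550} \approx -0.64883$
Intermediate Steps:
$\frac{22321 + P{\left(-117 \right)}}{-30779 - 24721} = \frac{22321 + \left(-117\right)^{2}}{-30779 - 24721} = \frac{22321 + 13689}{-55500} = 36010 \left(- \frac{1}{55500}\right) = - \frac{3601}{5550}$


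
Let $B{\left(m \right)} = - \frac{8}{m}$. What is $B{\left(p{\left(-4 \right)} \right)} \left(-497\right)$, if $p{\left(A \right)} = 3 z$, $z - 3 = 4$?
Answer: $\frac{568}{3} \approx 189.33$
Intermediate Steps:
$z = 7$ ($z = 3 + 4 = 7$)
$p{\left(A \right)} = 21$ ($p{\left(A \right)} = 3 \cdot 7 = 21$)
$B{\left(p{\left(-4 \right)} \right)} \left(-497\right) = - \frac{8}{21} \left(-497\right) = \left(-8\right) \frac{1}{21} \left(-497\right) = \left(- \frac{8}{21}\right) \left(-497\right) = \frac{568}{3}$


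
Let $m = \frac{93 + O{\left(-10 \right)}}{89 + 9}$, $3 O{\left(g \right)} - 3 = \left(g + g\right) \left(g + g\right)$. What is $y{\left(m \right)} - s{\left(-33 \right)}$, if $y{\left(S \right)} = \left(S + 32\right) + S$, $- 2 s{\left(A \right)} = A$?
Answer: $\frac{5921}{294} \approx 20.139$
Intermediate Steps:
$s{\left(A \right)} = - \frac{A}{2}$
$O{\left(g \right)} = 1 + \frac{4 g^{2}}{3}$ ($O{\left(g \right)} = 1 + \frac{\left(g + g\right) \left(g + g\right)}{3} = 1 + \frac{2 g 2 g}{3} = 1 + \frac{4 g^{2}}{3}$)
$m = \frac{341}{147}$ ($m = \frac{93 + \left(1 + \frac{4 \left(-10\right)^{2}}{3}\right)}{89 + 9} = \frac{93 + \left(1 + \frac{4}{3} \cdot 100\right)}{98} = \left(93 + \left(1 + \frac{400}{3}\right)\right) \frac{1}{98} = \left(93 + \frac{403}{3}\right) \frac{1}{98} = \frac{682}{3} \cdot \frac{1}{98} = \frac{341}{147} \approx 2.3197$)
$y{\left(S \right)} = 32 + 2 S$ ($y{\left(S \right)} = \left(32 + S\right) + S = 32 + 2 S$)
$y{\left(m \right)} - s{\left(-33 \right)} = \left(32 + 2 \cdot \frac{341}{147}\right) - \left(- \frac{1}{2}\right) \left(-33\right) = \left(32 + \frac{682}{147}\right) - \frac{33}{2} = \frac{5386}{147} - \frac{33}{2} = \frac{5921}{294}$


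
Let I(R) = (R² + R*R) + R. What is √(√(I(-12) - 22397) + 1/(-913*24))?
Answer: √(-5478 + 120033936*I*√22121)/10956 ≈ 8.6236 + 8.6236*I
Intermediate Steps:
I(R) = R + 2*R² (I(R) = (R² + R²) + R = 2*R² + R = R + 2*R²)
√(√(I(-12) - 22397) + 1/(-913*24)) = √(√(-12*(1 + 2*(-12)) - 22397) + 1/(-913*24)) = √(√(-12*(1 - 24) - 22397) + 1/(-21912)) = √(√(-12*(-23) - 22397) - 1/21912) = √(√(276 - 22397) - 1/21912) = √(√(-22121) - 1/21912) = √(I*√22121 - 1/21912) = √(-1/21912 + I*√22121)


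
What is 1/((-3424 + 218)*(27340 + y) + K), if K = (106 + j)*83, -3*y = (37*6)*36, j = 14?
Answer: -1/79101296 ≈ -1.2642e-8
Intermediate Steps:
y = -2664 (y = -37*6*36/3 = -74*36 = -1/3*7992 = -2664)
K = 9960 (K = (106 + 14)*83 = 120*83 = 9960)
1/((-3424 + 218)*(27340 + y) + K) = 1/((-3424 + 218)*(27340 - 2664) + 9960) = 1/(-3206*24676 + 9960) = 1/(-79111256 + 9960) = 1/(-79101296) = -1/79101296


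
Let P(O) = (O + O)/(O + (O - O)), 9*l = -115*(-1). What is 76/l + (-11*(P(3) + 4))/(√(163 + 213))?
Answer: 684/115 - 33*√94/94 ≈ 2.5441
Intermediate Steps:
l = 115/9 (l = (-115*(-1))/9 = (⅑)*115 = 115/9 ≈ 12.778)
P(O) = 2 (P(O) = (2*O)/(O + 0) = (2*O)/O = 2)
76/l + (-11*(P(3) + 4))/(√(163 + 213)) = 76/(115/9) + (-11*(2 + 4))/(√(163 + 213)) = 76*(9/115) + (-11*6)/(√376) = 684/115 - 66*√94/188 = 684/115 - 33*√94/94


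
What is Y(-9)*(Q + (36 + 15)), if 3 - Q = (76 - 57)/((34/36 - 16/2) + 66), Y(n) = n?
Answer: -512568/1061 ≈ -483.10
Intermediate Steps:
Q = 2841/1061 (Q = 3 - (76 - 57)/((34/36 - 16/2) + 66) = 3 - 19/((34*(1/36) - 16*½) + 66) = 3 - 19/((17/18 - 8) + 66) = 3 - 19/(-127/18 + 66) = 3 - 19/1061/18 = 3 - 19*18/1061 = 3 - 1*342/1061 = 3 - 342/1061 = 2841/1061 ≈ 2.6777)
Y(-9)*(Q + (36 + 15)) = -9*(2841/1061 + (36 + 15)) = -9*(2841/1061 + 51) = -9*56952/1061 = -512568/1061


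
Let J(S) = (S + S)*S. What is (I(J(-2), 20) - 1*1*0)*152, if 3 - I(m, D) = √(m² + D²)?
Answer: 456 - 608*√29 ≈ -2818.2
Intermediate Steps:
J(S) = 2*S² (J(S) = (2*S)*S = 2*S²)
I(m, D) = 3 - √(D² + m²) (I(m, D) = 3 - √(m² + D²) = 3 - √(D² + m²))
(I(J(-2), 20) - 1*1*0)*152 = ((3 - √(20² + (2*(-2)²)²)) - 1*1*0)*152 = ((3 - √(400 + (2*4)²)) - 1*0)*152 = ((3 - √(400 + 8²)) + 0)*152 = ((3 - √(400 + 64)) + 0)*152 = ((3 - √464) + 0)*152 = ((3 - 4*√29) + 0)*152 = (3 - 4*√29)*152 = 456 - 608*√29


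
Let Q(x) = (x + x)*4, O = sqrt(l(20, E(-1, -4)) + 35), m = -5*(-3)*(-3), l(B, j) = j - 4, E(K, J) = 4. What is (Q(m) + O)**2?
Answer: (360 - sqrt(35))**2 ≈ 1.2538e+5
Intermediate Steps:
l(B, j) = -4 + j
m = -45 (m = 15*(-3) = -45)
O = sqrt(35) (O = sqrt((-4 + 4) + 35) = sqrt(0 + 35) = sqrt(35) ≈ 5.9161)
Q(x) = 8*x (Q(x) = (2*x)*4 = 8*x)
(Q(m) + O)**2 = (8*(-45) + sqrt(35))**2 = (-360 + sqrt(35))**2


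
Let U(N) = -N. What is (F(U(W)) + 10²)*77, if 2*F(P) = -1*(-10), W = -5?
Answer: 8085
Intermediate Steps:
F(P) = 5 (F(P) = (-1*(-10))/2 = (½)*10 = 5)
(F(U(W)) + 10²)*77 = (5 + 10²)*77 = (5 + 100)*77 = 105*77 = 8085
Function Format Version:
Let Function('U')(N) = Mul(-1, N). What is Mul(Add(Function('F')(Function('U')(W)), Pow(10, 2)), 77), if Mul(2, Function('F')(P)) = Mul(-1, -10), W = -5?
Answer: 8085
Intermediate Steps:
Function('F')(P) = 5 (Function('F')(P) = Mul(Rational(1, 2), Mul(-1, -10)) = Mul(Rational(1, 2), 10) = 5)
Mul(Add(Function('F')(Function('U')(W)), Pow(10, 2)), 77) = Mul(Add(5, Pow(10, 2)), 77) = Mul(Add(5, 100), 77) = Mul(105, 77) = 8085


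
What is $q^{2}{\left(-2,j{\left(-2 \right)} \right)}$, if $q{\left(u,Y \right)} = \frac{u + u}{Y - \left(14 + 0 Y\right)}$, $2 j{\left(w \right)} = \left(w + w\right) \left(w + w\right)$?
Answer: $\frac{4}{9} \approx 0.44444$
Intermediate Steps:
$j{\left(w \right)} = 2 w^{2}$ ($j{\left(w \right)} = \frac{\left(w + w\right) \left(w + w\right)}{2} = \frac{2 w 2 w}{2} = \frac{4 w^{2}}{2} = 2 w^{2}$)
$q{\left(u,Y \right)} = \frac{2 u}{-14 + Y}$ ($q{\left(u,Y \right)} = \frac{2 u}{Y + \left(0 - 14\right)} = \frac{2 u}{Y - 14} = \frac{2 u}{-14 + Y}$)
$q^{2}{\left(-2,j{\left(-2 \right)} \right)} = \left(2 \left(-2\right) \frac{1}{-14 + 2 \left(-2\right)^{2}}\right)^{2} = \left(2 \left(-2\right) \frac{1}{-14 + 2 \cdot 4}\right)^{2} = \left(2 \left(-2\right) \frac{1}{-14 + 8}\right)^{2} = \left(2 \left(-2\right) \frac{1}{-6}\right)^{2} = \left(2 \left(-2\right) \left(- \frac{1}{6}\right)\right)^{2} = \left(\frac{2}{3}\right)^{2} = \frac{4}{9}$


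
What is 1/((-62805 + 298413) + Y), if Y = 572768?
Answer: 1/808376 ≈ 1.2370e-6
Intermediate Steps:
1/((-62805 + 298413) + Y) = 1/((-62805 + 298413) + 572768) = 1/(235608 + 572768) = 1/808376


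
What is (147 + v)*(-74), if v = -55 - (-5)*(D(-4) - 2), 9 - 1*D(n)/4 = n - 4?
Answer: -31228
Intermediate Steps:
D(n) = 52 - 4*n (D(n) = 36 - 4*(n - 4) = 36 - 4*(-4 + n) = 36 + (16 - 4*n) = 52 - 4*n)
v = 275 (v = -55 - (-5)*((52 - 4*(-4)) - 2) = -55 - (-5)*((52 + 16) - 2) = -55 - (-5)*(68 - 2) = -55 - (-5)*66 = -55 - 1*(-330) = -55 + 330 = 275)
(147 + v)*(-74) = (147 + 275)*(-74) = 422*(-74) = -31228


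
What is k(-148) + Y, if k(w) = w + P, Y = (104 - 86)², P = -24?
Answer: 152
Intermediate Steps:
Y = 324 (Y = 18² = 324)
k(w) = -24 + w (k(w) = w - 24 = -24 + w)
k(-148) + Y = (-24 - 148) + 324 = -172 + 324 = 152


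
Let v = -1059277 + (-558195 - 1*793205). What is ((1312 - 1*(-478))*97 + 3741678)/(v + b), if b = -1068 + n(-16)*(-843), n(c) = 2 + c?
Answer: -3915308/2399943 ≈ -1.6314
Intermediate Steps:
b = 10734 (b = -1068 + (2 - 16)*(-843) = -1068 - 14*(-843) = -1068 + 11802 = 10734)
v = -2410677 (v = -1059277 + (-558195 - 793205) = -1059277 - 1351400 = -2410677)
((1312 - 1*(-478))*97 + 3741678)/(v + b) = ((1312 - 1*(-478))*97 + 3741678)/(-2410677 + 10734) = ((1312 + 478)*97 + 3741678)/(-2399943) = (1790*97 + 3741678)*(-1/2399943) = (173630 + 3741678)*(-1/2399943) = 3915308*(-1/2399943) = -3915308/2399943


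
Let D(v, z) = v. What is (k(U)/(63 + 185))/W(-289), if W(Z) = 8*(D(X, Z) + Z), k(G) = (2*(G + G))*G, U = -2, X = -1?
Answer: -1/35960 ≈ -2.7809e-5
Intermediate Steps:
k(G) = 4*G² (k(G) = (2*(2*G))*G = (4*G)*G = 4*G²)
W(Z) = -8 + 8*Z (W(Z) = 8*(-1 + Z) = -8 + 8*Z)
(k(U)/(63 + 185))/W(-289) = ((4*(-2)²)/(63 + 185))/(-8 + 8*(-289)) = ((4*4)/248)/(-8 - 2312) = ((1/248)*16)/(-2320) = (2/31)*(-1/2320) = -1/35960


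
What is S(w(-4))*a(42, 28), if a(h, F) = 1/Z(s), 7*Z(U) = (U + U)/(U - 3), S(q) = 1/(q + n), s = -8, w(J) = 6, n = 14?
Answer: 77/320 ≈ 0.24062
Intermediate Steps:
S(q) = 1/(14 + q) (S(q) = 1/(q + 14) = 1/(14 + q))
Z(U) = 2*U/(7*(-3 + U)) (Z(U) = ((U + U)/(U - 3))/7 = ((2*U)/(-3 + U))/7 = (2*U/(-3 + U))/7 = 2*U/(7*(-3 + U)))
a(h, F) = 77/16 (a(h, F) = 1/((2/7)*(-8)/(-3 - 8)) = 1/((2/7)*(-8)/(-11)) = 1/((2/7)*(-8)*(-1/11)) = 1/(16/77) = 77/16)
S(w(-4))*a(42, 28) = (77/16)/(14 + 6) = (77/16)/20 = (1/20)*(77/16) = 77/320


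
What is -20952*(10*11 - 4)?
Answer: -2220912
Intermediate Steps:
-20952*(10*11 - 4) = -20952*(110 - 4) = -20952*106 = -2220912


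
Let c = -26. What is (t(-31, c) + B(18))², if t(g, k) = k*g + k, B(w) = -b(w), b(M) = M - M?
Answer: 608400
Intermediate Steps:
b(M) = 0
B(w) = 0 (B(w) = -1*0 = 0)
t(g, k) = k + g*k (t(g, k) = g*k + k = k + g*k)
(t(-31, c) + B(18))² = (-26*(1 - 31) + 0)² = (-26*(-30) + 0)² = (780 + 0)² = 780² = 608400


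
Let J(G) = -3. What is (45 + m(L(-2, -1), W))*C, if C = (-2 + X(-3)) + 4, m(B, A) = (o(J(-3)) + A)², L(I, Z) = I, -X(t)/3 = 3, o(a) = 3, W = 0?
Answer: -378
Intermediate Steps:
X(t) = -9 (X(t) = -3*3 = -9)
m(B, A) = (3 + A)²
C = -7 (C = (-2 - 9) + 4 = -11 + 4 = -7)
(45 + m(L(-2, -1), W))*C = (45 + (3 + 0)²)*(-7) = (45 + 3²)*(-7) = (45 + 9)*(-7) = 54*(-7) = -378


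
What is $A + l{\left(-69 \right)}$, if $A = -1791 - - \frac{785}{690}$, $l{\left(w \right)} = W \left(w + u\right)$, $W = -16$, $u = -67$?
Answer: $\frac{53287}{138} \approx 386.14$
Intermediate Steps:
$l{\left(w \right)} = 1072 - 16 w$ ($l{\left(w \right)} = - 16 \left(w - 67\right) = - 16 \left(-67 + w\right) = 1072 - 16 w$)
$A = - \frac{247001}{138}$ ($A = -1791 - \left(-785\right) \frac{1}{690} = -1791 - - \frac{157}{138} = -1791 + \frac{157}{138} = - \frac{247001}{138} \approx -1789.9$)
$A + l{\left(-69 \right)} = - \frac{247001}{138} + \left(1072 - -1104\right) = - \frac{247001}{138} + \left(1072 + 1104\right) = - \frac{247001}{138} + 2176 = \frac{53287}{138}$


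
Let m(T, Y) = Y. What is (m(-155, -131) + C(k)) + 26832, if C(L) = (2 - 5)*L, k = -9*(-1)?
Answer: 26674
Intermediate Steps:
k = 9
C(L) = -3*L
(m(-155, -131) + C(k)) + 26832 = (-131 - 3*9) + 26832 = (-131 - 27) + 26832 = -158 + 26832 = 26674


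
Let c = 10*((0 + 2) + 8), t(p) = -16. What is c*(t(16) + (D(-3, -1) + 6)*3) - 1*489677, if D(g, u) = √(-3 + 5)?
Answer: -489477 + 300*√2 ≈ -4.8905e+5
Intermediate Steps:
D(g, u) = √2
c = 100 (c = 10*(2 + 8) = 10*10 = 100)
c*(t(16) + (D(-3, -1) + 6)*3) - 1*489677 = 100*(-16 + (√2 + 6)*3) - 1*489677 = 100*(-16 + (6 + √2)*3) - 489677 = 100*(-16 + (18 + 3*√2)) - 489677 = 100*(2 + 3*√2) - 489677 = (200 + 300*√2) - 489677 = -489477 + 300*√2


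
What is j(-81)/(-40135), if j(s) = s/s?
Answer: -1/40135 ≈ -2.4916e-5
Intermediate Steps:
j(s) = 1
j(-81)/(-40135) = 1/(-40135) = 1*(-1/40135) = -1/40135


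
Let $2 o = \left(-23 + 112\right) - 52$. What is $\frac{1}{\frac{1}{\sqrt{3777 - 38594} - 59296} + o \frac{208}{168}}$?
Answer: $\frac{1691219013057}{38736940301522} + \frac{21 i \sqrt{34817}}{38736940301522} \approx 0.043659 + 1.0116 \cdot 10^{-10} i$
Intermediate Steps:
$o = \frac{37}{2}$ ($o = \frac{\left(-23 + 112\right) - 52}{2} = \frac{89 - 52}{2} = \frac{1}{2} \cdot 37 = \frac{37}{2} \approx 18.5$)
$\frac{1}{\frac{1}{\sqrt{3777 - 38594} - 59296} + o \frac{208}{168}} = \frac{1}{\frac{1}{\sqrt{3777 - 38594} - 59296} + \frac{37 \cdot \frac{208}{168}}{2}} = \frac{1}{\frac{1}{\sqrt{-34817} - 59296} + \frac{37 \cdot 208 \cdot \frac{1}{168}}{2}} = \frac{1}{\frac{1}{i \sqrt{34817} - 59296} + \frac{37}{2} \cdot \frac{26}{21}} = \frac{1}{\frac{1}{-59296 + i \sqrt{34817}} + \frac{481}{21}} = \frac{1}{\frac{481}{21} + \frac{1}{-59296 + i \sqrt{34817}}}$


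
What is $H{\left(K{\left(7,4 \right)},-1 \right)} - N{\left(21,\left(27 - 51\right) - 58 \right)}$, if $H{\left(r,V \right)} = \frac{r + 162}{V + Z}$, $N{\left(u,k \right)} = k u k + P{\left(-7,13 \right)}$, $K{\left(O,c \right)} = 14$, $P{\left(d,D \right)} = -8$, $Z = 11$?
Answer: $- \frac{705892}{5} \approx -1.4118 \cdot 10^{5}$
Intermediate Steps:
$N{\left(u,k \right)} = -8 + u k^{2}$ ($N{\left(u,k \right)} = k u k - 8 = u k^{2} - 8 = -8 + u k^{2}$)
$H{\left(r,V \right)} = \frac{162 + r}{11 + V}$ ($H{\left(r,V \right)} = \frac{r + 162}{V + 11} = \frac{162 + r}{11 + V}$)
$H{\left(K{\left(7,4 \right)},-1 \right)} - N{\left(21,\left(27 - 51\right) - 58 \right)} = \frac{162 + 14}{11 - 1} - \left(-8 + 21 \left(\left(27 - 51\right) - 58\right)^{2}\right) = \frac{1}{10} \cdot 176 - \left(-8 + 21 \left(-24 - 58\right)^{2}\right) = \frac{1}{10} \cdot 176 - \left(-8 + 21 \left(-82\right)^{2}\right) = \frac{88}{5} - \left(-8 + 21 \cdot 6724\right) = \frac{88}{5} - \left(-8 + 141204\right) = \frac{88}{5} - 141196 = - \frac{705892}{5}$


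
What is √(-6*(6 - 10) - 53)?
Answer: I*√29 ≈ 5.3852*I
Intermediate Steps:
√(-6*(6 - 10) - 53) = √(-6*(-4) - 53) = √(24 - 53) = √(-29) = I*√29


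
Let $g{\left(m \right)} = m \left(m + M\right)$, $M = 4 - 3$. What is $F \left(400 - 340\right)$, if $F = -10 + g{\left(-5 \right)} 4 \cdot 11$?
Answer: $52200$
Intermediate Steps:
$M = 1$
$g{\left(m \right)} = m \left(1 + m\right)$ ($g{\left(m \right)} = m \left(m + 1\right) = m \left(1 + m\right)$)
$F = 870$ ($F = -10 + - 5 \left(1 - 5\right) 4 \cdot 11 = -10 + \left(-5\right) \left(-4\right) 4 \cdot 11 = -10 + 20 \cdot 4 \cdot 11 = -10 + 80 \cdot 11 = -10 + 880 = 870$)
$F \left(400 - 340\right) = 870 \left(400 - 340\right) = 870 \cdot 60 = 52200$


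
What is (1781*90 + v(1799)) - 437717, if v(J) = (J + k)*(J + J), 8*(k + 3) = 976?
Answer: 6623537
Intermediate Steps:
k = 119 (k = -3 + (1/8)*976 = -3 + 122 = 119)
v(J) = 2*J*(119 + J) (v(J) = (J + 119)*(J + J) = (119 + J)*(2*J) = 2*J*(119 + J))
(1781*90 + v(1799)) - 437717 = (1781*90 + 2*1799*(119 + 1799)) - 437717 = (160290 + 2*1799*1918) - 437717 = (160290 + 6900964) - 437717 = 7061254 - 437717 = 6623537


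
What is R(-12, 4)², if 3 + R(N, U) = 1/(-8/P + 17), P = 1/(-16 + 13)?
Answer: 14884/1681 ≈ 8.8542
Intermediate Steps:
P = -⅓ (P = 1/(-3) = -⅓ ≈ -0.33333)
R(N, U) = -122/41 (R(N, U) = -3 + 1/(-8/(-⅓) + 17) = -3 + 1/(-8*(-3) + 17) = -3 + 1/(24 + 17) = -3 + 1/41 = -122/41)
R(-12, 4)² = (-122/41)² = 14884/1681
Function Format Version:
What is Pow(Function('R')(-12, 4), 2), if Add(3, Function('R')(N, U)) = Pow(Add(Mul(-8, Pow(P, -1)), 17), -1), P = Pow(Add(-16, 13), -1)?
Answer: Rational(14884, 1681) ≈ 8.8542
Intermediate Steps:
P = Rational(-1, 3) (P = Pow(-3, -1) = Rational(-1, 3) ≈ -0.33333)
Function('R')(N, U) = Rational(-122, 41) (Function('R')(N, U) = Add(-3, Pow(Add(Mul(-8, Pow(Rational(-1, 3), -1)), 17), -1)) = Add(-3, Pow(Add(Mul(-8, -3), 17), -1)) = Add(-3, Pow(Add(24, 17), -1)) = Add(-3, Pow(41, -1)) = Add(-3, Rational(1, 41)) = Rational(-122, 41))
Pow(Function('R')(-12, 4), 2) = Pow(Rational(-122, 41), 2) = Rational(14884, 1681)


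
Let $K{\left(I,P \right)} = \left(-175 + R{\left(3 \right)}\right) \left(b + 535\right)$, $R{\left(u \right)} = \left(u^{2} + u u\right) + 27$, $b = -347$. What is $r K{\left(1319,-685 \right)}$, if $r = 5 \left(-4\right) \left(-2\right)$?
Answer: $-977600$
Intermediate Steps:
$R{\left(u \right)} = 27 + 2 u^{2}$ ($R{\left(u \right)} = \left(u^{2} + u^{2}\right) + 27 = 2 u^{2} + 27 = 27 + 2 u^{2}$)
$K{\left(I,P \right)} = -24440$ ($K{\left(I,P \right)} = \left(-175 + \left(27 + 2 \cdot 3^{2}\right)\right) \left(-347 + 535\right) = \left(-175 + \left(27 + 2 \cdot 9\right)\right) 188 = \left(-175 + \left(27 + 18\right)\right) 188 = \left(-175 + 45\right) 188 = \left(-130\right) 188 = -24440$)
$r = 40$ ($r = \left(-20\right) \left(-2\right) = 40$)
$r K{\left(1319,-685 \right)} = 40 \left(-24440\right) = -977600$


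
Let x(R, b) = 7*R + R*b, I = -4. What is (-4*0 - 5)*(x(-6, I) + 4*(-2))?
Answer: 130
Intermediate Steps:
(-4*0 - 5)*(x(-6, I) + 4*(-2)) = (-4*0 - 5)*(-6*(7 - 4) + 4*(-2)) = (0 - 5)*(-6*3 - 8) = -5*(-18 - 8) = -5*(-26) = 130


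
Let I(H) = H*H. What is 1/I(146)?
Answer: 1/21316 ≈ 4.6913e-5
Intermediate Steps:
I(H) = H²
1/I(146) = 1/(146²) = 1/21316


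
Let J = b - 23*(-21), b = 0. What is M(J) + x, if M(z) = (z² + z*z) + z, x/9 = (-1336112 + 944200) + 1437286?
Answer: 9875427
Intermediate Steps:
x = 9408366 (x = 9*((-1336112 + 944200) + 1437286) = 9*(-391912 + 1437286) = 9*1045374 = 9408366)
J = 483 (J = 0 - 23*(-21) = 0 + 483 = 483)
M(z) = z + 2*z² (M(z) = (z² + z²) + z = 2*z² + z = z + 2*z²)
M(J) + x = 483*(1 + 2*483) + 9408366 = 483*(1 + 966) + 9408366 = 483*967 + 9408366 = 467061 + 9408366 = 9875427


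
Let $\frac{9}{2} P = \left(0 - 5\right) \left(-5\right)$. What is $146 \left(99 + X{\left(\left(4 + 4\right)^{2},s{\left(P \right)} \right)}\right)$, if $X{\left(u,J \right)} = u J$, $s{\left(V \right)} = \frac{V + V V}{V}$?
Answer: $\frac{681382}{9} \approx 75709.0$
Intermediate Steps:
$P = \frac{50}{9}$ ($P = \frac{2 \left(0 - 5\right) \left(-5\right)}{9} = \frac{2 \left(\left(-5\right) \left(-5\right)\right)}{9} = \frac{2}{9} \cdot 25 = \frac{50}{9} \approx 5.5556$)
$s{\left(V \right)} = \frac{V + V^{2}}{V}$
$X{\left(u,J \right)} = J u$
$146 \left(99 + X{\left(\left(4 + 4\right)^{2},s{\left(P \right)} \right)}\right) = 146 \left(99 + \left(1 + \frac{50}{9}\right) \left(4 + 4\right)^{2}\right) = 146 \left(99 + \frac{59 \cdot 8^{2}}{9}\right) = 146 \left(99 + \frac{59}{9} \cdot 64\right) = 146 \left(99 + \frac{3776}{9}\right) = 146 \cdot \frac{4667}{9} = \frac{681382}{9}$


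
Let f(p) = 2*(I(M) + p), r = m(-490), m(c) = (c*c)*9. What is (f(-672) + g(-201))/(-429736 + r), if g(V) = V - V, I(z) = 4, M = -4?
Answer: -334/432791 ≈ -0.00077173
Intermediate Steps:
g(V) = 0
m(c) = 9*c² (m(c) = c²*9 = 9*c²)
r = 2160900 (r = 9*(-490)² = 9*240100 = 2160900)
f(p) = 8 + 2*p (f(p) = 2*(4 + p) = 8 + 2*p)
(f(-672) + g(-201))/(-429736 + r) = ((8 + 2*(-672)) + 0)/(-429736 + 2160900) = ((8 - 1344) + 0)/1731164 = (-1336 + 0)*(1/1731164) = -1336*1/1731164 = -334/432791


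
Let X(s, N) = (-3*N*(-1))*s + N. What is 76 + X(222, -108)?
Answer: -71960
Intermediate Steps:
X(s, N) = N + 3*N*s (X(s, N) = (3*N)*s + N = 3*N*s + N = N + 3*N*s)
76 + X(222, -108) = 76 - 108*(1 + 3*222) = 76 - 108*(1 + 666) = 76 - 108*667 = 76 - 72036 = -71960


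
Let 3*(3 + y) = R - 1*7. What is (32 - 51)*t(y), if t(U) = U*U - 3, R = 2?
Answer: -3211/9 ≈ -356.78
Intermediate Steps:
y = -14/3 (y = -3 + (2 - 1*7)/3 = -3 + (2 - 7)/3 = -3 + (⅓)*(-5) = -3 - 5/3 = -14/3 ≈ -4.6667)
t(U) = -3 + U² (t(U) = U² - 3 = -3 + U²)
(32 - 51)*t(y) = (32 - 51)*(-3 + (-14/3)²) = -19*(-3 + 196/9) = -19*169/9 = -3211/9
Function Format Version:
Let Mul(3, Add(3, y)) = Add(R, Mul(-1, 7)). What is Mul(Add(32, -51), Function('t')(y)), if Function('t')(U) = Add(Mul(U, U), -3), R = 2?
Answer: Rational(-3211, 9) ≈ -356.78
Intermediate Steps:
y = Rational(-14, 3) (y = Add(-3, Mul(Rational(1, 3), Add(2, Mul(-1, 7)))) = Add(-3, Mul(Rational(1, 3), Add(2, -7))) = Add(-3, Mul(Rational(1, 3), -5)) = Add(-3, Rational(-5, 3)) = Rational(-14, 3) ≈ -4.6667)
Function('t')(U) = Add(-3, Pow(U, 2)) (Function('t')(U) = Add(Pow(U, 2), -3) = Add(-3, Pow(U, 2)))
Mul(Add(32, -51), Function('t')(y)) = Mul(Add(32, -51), Add(-3, Pow(Rational(-14, 3), 2))) = Mul(-19, Add(-3, Rational(196, 9))) = Mul(-19, Rational(169, 9)) = Rational(-3211, 9)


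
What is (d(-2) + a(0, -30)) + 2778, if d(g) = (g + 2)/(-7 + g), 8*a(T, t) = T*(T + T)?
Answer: 2778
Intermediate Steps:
a(T, t) = T²/4 (a(T, t) = (T*(T + T))/8 = (T*(2*T))/8 = (2*T²)/8 = T²/4)
d(g) = (2 + g)/(-7 + g)
(d(-2) + a(0, -30)) + 2778 = ((2 - 2)/(-7 - 2) + (¼)*0²) + 2778 = (0/(-9) + (¼)*0) + 2778 = (-⅑*0 + 0) + 2778 = (0 + 0) + 2778 = 0 + 2778 = 2778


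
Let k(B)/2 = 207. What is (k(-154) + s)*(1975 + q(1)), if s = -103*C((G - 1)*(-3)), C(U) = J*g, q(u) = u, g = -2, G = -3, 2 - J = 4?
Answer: 3952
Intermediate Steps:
J = -2 (J = 2 - 1*4 = 2 - 4 = -2)
k(B) = 414 (k(B) = 2*207 = 414)
C(U) = 4 (C(U) = -2*(-2) = 4)
s = -412 (s = -103*4 = -412)
(k(-154) + s)*(1975 + q(1)) = (414 - 412)*(1975 + 1) = 2*1976 = 3952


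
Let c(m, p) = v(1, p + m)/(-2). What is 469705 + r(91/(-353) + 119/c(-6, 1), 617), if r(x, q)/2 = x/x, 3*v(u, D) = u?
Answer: 469707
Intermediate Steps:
v(u, D) = u/3
c(m, p) = -⅙ (c(m, p) = ((⅓)*1)/(-2) = (⅓)*(-½) = -⅙)
r(x, q) = 2 (r(x, q) = 2*(x/x) = 2*1 = 2)
469705 + r(91/(-353) + 119/c(-6, 1), 617) = 469705 + 2 = 469707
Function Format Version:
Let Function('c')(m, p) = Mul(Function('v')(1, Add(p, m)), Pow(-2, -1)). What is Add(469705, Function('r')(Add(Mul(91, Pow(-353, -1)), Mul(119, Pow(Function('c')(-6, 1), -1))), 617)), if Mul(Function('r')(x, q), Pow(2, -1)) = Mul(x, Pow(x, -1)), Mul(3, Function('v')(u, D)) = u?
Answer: 469707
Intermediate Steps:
Function('v')(u, D) = Mul(Rational(1, 3), u)
Function('c')(m, p) = Rational(-1, 6) (Function('c')(m, p) = Mul(Mul(Rational(1, 3), 1), Pow(-2, -1)) = Mul(Rational(1, 3), Rational(-1, 2)) = Rational(-1, 6))
Function('r')(x, q) = 2 (Function('r')(x, q) = Mul(2, Mul(x, Pow(x, -1))) = Mul(2, 1) = 2)
Add(469705, Function('r')(Add(Mul(91, Pow(-353, -1)), Mul(119, Pow(Function('c')(-6, 1), -1))), 617)) = Add(469705, 2) = 469707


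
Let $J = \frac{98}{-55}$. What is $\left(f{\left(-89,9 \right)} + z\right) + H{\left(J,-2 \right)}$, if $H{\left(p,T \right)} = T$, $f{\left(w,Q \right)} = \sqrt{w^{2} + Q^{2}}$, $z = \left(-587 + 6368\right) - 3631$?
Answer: $2148 + \sqrt{8002} \approx 2237.5$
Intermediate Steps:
$z = 2150$ ($z = 5781 - 3631 = 2150$)
$J = - \frac{98}{55}$ ($J = 98 \left(- \frac{1}{55}\right) = - \frac{98}{55} \approx -1.7818$)
$f{\left(w,Q \right)} = \sqrt{Q^{2} + w^{2}}$
$\left(f{\left(-89,9 \right)} + z\right) + H{\left(J,-2 \right)} = \left(\sqrt{9^{2} + \left(-89\right)^{2}} + 2150\right) - 2 = \left(\sqrt{81 + 7921} + 2150\right) - 2 = \left(\sqrt{8002} + 2150\right) - 2 = \left(2150 + \sqrt{8002}\right) - 2 = 2148 + \sqrt{8002}$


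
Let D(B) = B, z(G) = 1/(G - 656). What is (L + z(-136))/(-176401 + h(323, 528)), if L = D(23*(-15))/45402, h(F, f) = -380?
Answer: 2309/46063471608 ≈ 5.0126e-8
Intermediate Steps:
z(G) = 1/(-656 + G)
L = -5/658 (L = (23*(-15))/45402 = -345*1/45402 = -5/658 ≈ -0.0075988)
(L + z(-136))/(-176401 + h(323, 528)) = (-5/658 + 1/(-656 - 136))/(-176401 - 380) = (-5/658 + 1/(-792))/(-176781) = (-5/658 - 1/792)*(-1/176781) = -2309/260568*(-1/176781) = 2309/46063471608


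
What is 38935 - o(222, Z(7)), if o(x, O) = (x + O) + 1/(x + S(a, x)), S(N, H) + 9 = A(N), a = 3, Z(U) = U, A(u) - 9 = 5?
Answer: 8786261/227 ≈ 38706.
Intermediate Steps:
A(u) = 14 (A(u) = 9 + 5 = 14)
S(N, H) = 5 (S(N, H) = -9 + 14 = 5)
o(x, O) = O + x + 1/(5 + x) (o(x, O) = (x + O) + 1/(x + 5) = (O + x) + 1/(5 + x) = O + x + 1/(5 + x))
38935 - o(222, Z(7)) = 38935 - (1 + 222**2 + 5*7 + 5*222 + 7*222)/(5 + 222) = 38935 - (1 + 49284 + 35 + 1110 + 1554)/227 = 38935 - 51984/227 = 8786261/227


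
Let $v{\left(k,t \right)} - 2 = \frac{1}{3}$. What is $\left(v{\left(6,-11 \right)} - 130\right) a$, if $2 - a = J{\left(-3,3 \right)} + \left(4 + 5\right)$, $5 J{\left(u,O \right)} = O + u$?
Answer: $\frac{2681}{3} \approx 893.67$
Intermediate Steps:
$v{\left(k,t \right)} = \frac{7}{3}$ ($v{\left(k,t \right)} = 2 + \frac{1}{3} = \frac{7}{3}$)
$J{\left(u,O \right)} = \frac{O}{5} + \frac{u}{5}$ ($J{\left(u,O \right)} = \frac{O + u}{5} = \frac{O}{5} + \frac{u}{5}$)
$a = -7$ ($a = 2 - \left(\left(\frac{1}{5} \cdot 3 + \frac{1}{5} \left(-3\right)\right) + \left(4 + 5\right)\right) = 2 - \left(\left(\frac{3}{5} - \frac{3}{5}\right) + 9\right) = 2 - \left(0 + 9\right) = 2 - 9 = -7$)
$\left(v{\left(6,-11 \right)} - 130\right) a = \left(\frac{7}{3} - 130\right) \left(-7\right) = \left(- \frac{383}{3}\right) \left(-7\right) = \frac{2681}{3}$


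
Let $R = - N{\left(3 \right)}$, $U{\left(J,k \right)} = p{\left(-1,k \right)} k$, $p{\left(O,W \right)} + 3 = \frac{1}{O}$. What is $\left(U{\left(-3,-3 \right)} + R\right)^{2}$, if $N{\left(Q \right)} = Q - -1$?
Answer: $64$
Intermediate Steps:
$N{\left(Q \right)} = 1 + Q$ ($N{\left(Q \right)} = Q + 1 = 1 + Q$)
$p{\left(O,W \right)} = -3 + \frac{1}{O}$
$U{\left(J,k \right)} = - 4 k$ ($U{\left(J,k \right)} = \left(-3 + \frac{1}{-1}\right) k = \left(-3 - 1\right) k = - 4 k$)
$R = -4$ ($R = - (1 + 3) = \left(-1\right) 4 = -4$)
$\left(U{\left(-3,-3 \right)} + R\right)^{2} = \left(\left(-4\right) \left(-3\right) - 4\right)^{2} = \left(12 - 4\right)^{2} = 8^{2} = 64$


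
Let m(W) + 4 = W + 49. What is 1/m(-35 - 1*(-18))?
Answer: 1/28 ≈ 0.035714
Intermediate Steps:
m(W) = 45 + W (m(W) = -4 + (W + 49) = -4 + (49 + W) = 45 + W)
1/m(-35 - 1*(-18)) = 1/(45 + (-35 - 1*(-18))) = 1/(45 + (-35 + 18)) = 1/(45 - 17) = 1/28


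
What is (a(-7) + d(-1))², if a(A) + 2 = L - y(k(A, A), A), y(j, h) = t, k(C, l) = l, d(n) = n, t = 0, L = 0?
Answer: 9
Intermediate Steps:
y(j, h) = 0
a(A) = -2 (a(A) = -2 + (0 - 1*0) = -2 + (0 + 0) = -2 + 0 = -2)
(a(-7) + d(-1))² = (-2 - 1)² = (-3)² = 9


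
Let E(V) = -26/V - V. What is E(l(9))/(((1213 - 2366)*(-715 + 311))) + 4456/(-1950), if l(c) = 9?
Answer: -3113522183/1362500100 ≈ -2.2852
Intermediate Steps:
E(V) = -V - 26/V
E(l(9))/(((1213 - 2366)*(-715 + 311))) + 4456/(-1950) = (-1*9 - 26/9)/(((1213 - 2366)*(-715 + 311))) + 4456/(-1950) = (-9 - 26*⅑)/((-1153*(-404))) + 4456*(-1/1950) = (-9 - 26/9)/465812 - 2228/975 = -107/9*1/465812 - 2228/975 = -107/4192308 - 2228/975 = -3113522183/1362500100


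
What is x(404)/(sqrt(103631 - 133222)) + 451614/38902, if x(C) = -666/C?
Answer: 225807/19451 + 333*I*sqrt(29591)/5977382 ≈ 11.609 + 0.0095832*I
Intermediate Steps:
x(404)/(sqrt(103631 - 133222)) + 451614/38902 = (-666/404)/(sqrt(103631 - 133222)) + 451614/38902 = (-666*1/404)/(sqrt(-29591)) + 451614*(1/38902) = -333*(-I*sqrt(29591)/29591)/202 + 225807/19451 = -(-333)*I*sqrt(29591)/5977382 + 225807/19451 = 333*I*sqrt(29591)/5977382 + 225807/19451 = 225807/19451 + 333*I*sqrt(29591)/5977382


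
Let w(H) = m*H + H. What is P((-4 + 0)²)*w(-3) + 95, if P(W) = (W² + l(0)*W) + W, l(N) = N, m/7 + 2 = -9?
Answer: 62111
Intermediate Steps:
m = -77 (m = -14 + 7*(-9) = -14 - 63 = -77)
w(H) = -76*H (w(H) = -77*H + H = -76*H)
P(W) = W + W² (P(W) = (W² + 0*W) + W = (W² + 0) + W = W² + W = W + W²)
P((-4 + 0)²)*w(-3) + 95 = ((-4 + 0)²*(1 + (-4 + 0)²))*(-76*(-3)) + 95 = ((-4)²*(1 + (-4)²))*228 + 95 = (16*(1 + 16))*228 + 95 = (16*17)*228 + 95 = 272*228 + 95 = 62016 + 95 = 62111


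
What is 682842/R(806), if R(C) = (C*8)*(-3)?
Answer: -113807/3224 ≈ -35.300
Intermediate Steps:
R(C) = -24*C (R(C) = (8*C)*(-3) = -24*C)
682842/R(806) = 682842/((-24*806)) = 682842/(-19344) = 682842*(-1/19344) = -113807/3224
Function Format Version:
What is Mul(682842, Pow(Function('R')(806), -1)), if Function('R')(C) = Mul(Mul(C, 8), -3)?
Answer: Rational(-113807, 3224) ≈ -35.300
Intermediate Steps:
Function('R')(C) = Mul(-24, C) (Function('R')(C) = Mul(Mul(8, C), -3) = Mul(-24, C))
Mul(682842, Pow(Function('R')(806), -1)) = Mul(682842, Pow(Mul(-24, 806), -1)) = Mul(682842, Pow(-19344, -1)) = Mul(682842, Rational(-1, 19344)) = Rational(-113807, 3224)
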